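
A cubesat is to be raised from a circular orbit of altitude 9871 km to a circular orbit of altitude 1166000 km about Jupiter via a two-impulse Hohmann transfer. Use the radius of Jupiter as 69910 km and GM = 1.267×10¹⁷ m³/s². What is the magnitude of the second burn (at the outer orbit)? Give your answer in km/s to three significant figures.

r₁ = 69910 + 9871 = 79781 km = 7.9781×10⁷ m.
r₂ = 69910 + 1166000 = 1235900 km = 1.2359×10⁹ m.
Transfer ellipse a_t = (r₁ + r₂)/2 = 6.578×10⁸ m.
At r₁: circular v_c1 = √(μ/r₁) = 39850 m/s; transfer-perijove v_p = √[μ(2/r₁ − 1/a_t)] = 54620 m/s.
At r₂: circular v_c2 = √(μ/r₂) = 10120 m/s; transfer-apojove v_a = √[μ(2/r₂ − 1/a_t)] = 3526 m/s.
Δv₂ = v_c2 − v_a = 6599 m/s.
= 6.599 km/s.

Δv ≈ 6.60 km/s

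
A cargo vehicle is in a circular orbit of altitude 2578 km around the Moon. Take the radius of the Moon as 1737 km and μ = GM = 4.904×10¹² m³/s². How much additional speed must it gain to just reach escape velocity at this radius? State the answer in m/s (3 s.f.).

Δv ≈ 442 m/s

r = 1737 + 2578 = 4315.0 km = 4.3150×10⁶ m.
Circular speed v_c = √(μ/r) = 1066 m/s.
Escape speed v_esc = √(2μ/r) = √2 × v_c = 1508 m/s.
Δv = v_esc − v_c = 441.6 m/s.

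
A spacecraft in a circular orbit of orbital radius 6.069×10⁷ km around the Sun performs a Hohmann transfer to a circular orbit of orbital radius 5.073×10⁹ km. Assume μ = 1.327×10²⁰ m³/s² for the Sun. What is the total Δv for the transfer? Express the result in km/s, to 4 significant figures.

r₁ = 6.069×10⁷ km = 6.069×10¹⁰ m.
r₂ = 5.073×10⁹ km = 5.073×10¹² m.
Transfer ellipse a_t = (r₁ + r₂)/2 = 2.567×10¹² m.
At r₁: circular v_c1 = √(μ/r₁) = 46760 m/s; transfer-perihelion v_p = √[μ(2/r₁ − 1/a_t)] = 65740 m/s.
Δv₁ = v_p − v_c1 = 18980 m/s.
At r₂: circular v_c2 = √(μ/r₂) = 5114 m/s; transfer-aphelion v_a = √[μ(2/r₂ − 1/a_t)] = 786.4 m/s.
Δv₂ = v_c2 − v_a = 4328 m/s.
Total Δv = Δv₁ + Δv₂ = 23300 m/s = 23.30 km/s.

Δv_total ≈ 23.30 km/s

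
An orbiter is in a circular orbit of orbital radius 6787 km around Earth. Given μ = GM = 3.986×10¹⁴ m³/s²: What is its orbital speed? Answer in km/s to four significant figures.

r = 6787 km = 6.787×10⁶ m.
For a circular orbit v = √(μ/r) = √(3.986×10¹⁴ / 6.787×10⁶) = √(5.873×10⁷) = 7664 m/s.
That is 7.664 km/s.

v ≈ 7.664 km/s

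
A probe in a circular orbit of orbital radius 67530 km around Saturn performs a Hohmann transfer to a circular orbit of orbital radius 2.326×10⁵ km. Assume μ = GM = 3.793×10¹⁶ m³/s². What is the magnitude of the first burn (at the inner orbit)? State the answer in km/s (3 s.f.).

Δv ≈ 5.81 km/s

r₁ = 67530 km = 6.753×10⁷ m.
r₂ = 2.326×10⁵ km = 2.326×10⁸ m.
Transfer ellipse a_t = (r₁ + r₂)/2 = 1.501×10⁸ m.
At r₁: circular v_c1 = √(μ/r₁) = 23700 m/s; transfer-perikrone v_p = √[μ(2/r₁ − 1/a_t)] = 29510 m/s.
Δv₁ = v_p − v_c1 = 5806 m/s.
= 5.806 km/s.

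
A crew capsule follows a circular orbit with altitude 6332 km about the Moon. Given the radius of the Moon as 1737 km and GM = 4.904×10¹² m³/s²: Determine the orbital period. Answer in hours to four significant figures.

T ≈ 18.06 hours

r = 1737 + 6332 = 8069.0 km = 8.0690×10⁶ m.
Kepler's third law: T = 2π√(r³/μ) = 2π√((8.069×10⁶)³ / 4.904×10¹²).
r³/μ = 1.071×10⁸ s², so T = 2π × 1.035×10⁴ = 6.503×10⁴ s.
Converting: 6.503×10⁴ s ÷ 3600 = 18.06 hours.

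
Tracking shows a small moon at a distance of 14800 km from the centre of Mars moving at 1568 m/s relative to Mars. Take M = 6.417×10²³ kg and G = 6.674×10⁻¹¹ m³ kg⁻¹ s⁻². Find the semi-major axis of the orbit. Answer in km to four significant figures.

μ = GM = 6.674×10⁻¹¹ × 6.417×10²³ = 4.283×10¹³ m³/s².
r = 1.480×10⁷ m.
Vis-viva rearranged: 1/a = 2/r − v²/μ = 1.351×10⁻⁷ − 5.741×10⁻⁸ = 7.773×10⁻⁸ m⁻¹.
a = 1.287×10⁷ m = 12866 km.

a ≈ 12870 km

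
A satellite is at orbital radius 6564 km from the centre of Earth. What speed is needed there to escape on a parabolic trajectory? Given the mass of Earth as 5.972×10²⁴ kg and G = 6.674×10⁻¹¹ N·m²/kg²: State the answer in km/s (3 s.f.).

μ = GM = 6.674×10⁻¹¹ × 5.972×10²⁴ = 3.986×10¹⁴ m³/s².
r = 6564 km = 6.564×10⁶ m.
Escape speed v_esc = √(2μ/r) = √(2 × 3.986×10¹⁴ / 6.564×10⁶) = √(1.214×10⁸) = 11020 m/s.
= 11.02 km/s.

v_esc ≈ 11.0 km/s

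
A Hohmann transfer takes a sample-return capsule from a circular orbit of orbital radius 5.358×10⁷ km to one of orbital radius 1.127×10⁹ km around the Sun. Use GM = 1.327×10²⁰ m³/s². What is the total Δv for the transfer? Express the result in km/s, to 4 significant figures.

Δv_total ≈ 26.58 km/s

r₁ = 5.358×10⁷ km = 5.358×10¹⁰ m.
r₂ = 1.127×10⁹ km = 1.127×10¹² m.
Transfer ellipse a_t = (r₁ + r₂)/2 = 5.903×10¹¹ m.
At r₁: circular v_c1 = √(μ/r₁) = 49770 m/s; transfer-perihelion v_p = √[μ(2/r₁ − 1/a_t)] = 68760 m/s.
Δv₁ = v_p − v_c1 = 19000 m/s.
At r₂: circular v_c2 = √(μ/r₂) = 10850 m/s; transfer-aphelion v_a = √[μ(2/r₂ − 1/a_t)] = 3269 m/s.
Δv₂ = v_c2 − v_a = 7582 m/s.
Total Δv = Δv₁ + Δv₂ = 26580 m/s = 26.58 km/s.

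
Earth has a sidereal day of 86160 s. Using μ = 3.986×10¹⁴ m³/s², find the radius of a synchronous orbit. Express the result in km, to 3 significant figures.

A synchronous orbit has period T, so by Kepler's third law a = (μT²/4π²)^(1/3).
μT²/4π² = 3.986×10¹⁴ × (8.616×10⁴)² / 39.48 = 7.495×10²² m³.
a = 4.216×10⁷ m = 42163 km.

r_sync ≈ 42200 km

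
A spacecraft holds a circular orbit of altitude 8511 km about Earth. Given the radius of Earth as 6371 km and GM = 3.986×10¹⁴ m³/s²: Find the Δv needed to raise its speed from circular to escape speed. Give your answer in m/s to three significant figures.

Δv ≈ 2140 m/s

r = 6371 + 8511 = 14882 km = 1.4882×10⁷ m.
Circular speed v_c = √(μ/r) = 5175 m/s.
Escape speed v_esc = √(2μ/r) = √2 × v_c = 7319 m/s.
Δv = v_esc − v_c = 2144 m/s.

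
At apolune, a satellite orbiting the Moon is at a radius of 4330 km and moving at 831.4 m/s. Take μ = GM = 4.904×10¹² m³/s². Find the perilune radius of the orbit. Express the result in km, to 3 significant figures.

perilune radius ≈ 1900 km

r_a = 4.330×10⁶ m.
Specific energy ε = v²/2 − μ/r = -7.870×10⁵ J/kg, so a = −μ/(2ε) = 3.116×10⁶ m.
The apsides satisfy r_p + r_a = 2a, so the perilune radius is 2a − r_a = 1.902×10⁶ m = 1901.6 km.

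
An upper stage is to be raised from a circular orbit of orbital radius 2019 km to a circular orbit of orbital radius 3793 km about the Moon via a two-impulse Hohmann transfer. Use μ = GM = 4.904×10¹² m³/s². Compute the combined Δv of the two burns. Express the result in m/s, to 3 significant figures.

Δv_total ≈ 411 m/s

r₁ = 2019 km = 2.019×10⁶ m.
r₂ = 3793 km = 3.793×10⁶ m.
Transfer ellipse a_t = (r₁ + r₂)/2 = 2.906×10⁶ m.
At r₁: circular v_c1 = √(μ/r₁) = 1559 m/s; transfer-perilune v_p = √[μ(2/r₁ − 1/a_t)] = 1781 m/s.
Δv₁ = v_p − v_c1 = 222.0 m/s.
At r₂: circular v_c2 = √(μ/r₂) = 1137 m/s; transfer-apolune v_a = √[μ(2/r₂ − 1/a_t)] = 947.8 m/s.
Δv₂ = v_c2 − v_a = 189.3 m/s.
Total Δv = Δv₁ + Δv₂ = 411.3 m/s.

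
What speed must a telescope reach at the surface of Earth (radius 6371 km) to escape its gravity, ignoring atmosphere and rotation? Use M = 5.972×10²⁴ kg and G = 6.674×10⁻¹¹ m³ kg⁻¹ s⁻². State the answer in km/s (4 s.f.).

μ = GM = 6.674×10⁻¹¹ × 5.972×10²⁴ = 3.986×10¹⁴ m³/s².
r = R = 6.371×10⁶ m.
Escape speed v_esc = √(2μ/r) = √(2 × 3.986×10¹⁴ / 6.371×10⁶) = √(1.251×10⁸) = 11190 m/s.
= 11.19 km/s.

v_esc ≈ 11.19 km/s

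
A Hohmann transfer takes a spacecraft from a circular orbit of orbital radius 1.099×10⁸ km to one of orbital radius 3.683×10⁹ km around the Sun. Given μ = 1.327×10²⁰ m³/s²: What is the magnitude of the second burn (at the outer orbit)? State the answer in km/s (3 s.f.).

r₁ = 1.099×10⁸ km = 1.099×10¹¹ m.
r₂ = 3.683×10⁹ km = 3.683×10¹² m.
Transfer ellipse a_t = (r₁ + r₂)/2 = 1.896×10¹² m.
At r₁: circular v_c1 = √(μ/r₁) = 34750 m/s; transfer-perihelion v_p = √[μ(2/r₁ − 1/a_t)] = 48420 m/s.
At r₂: circular v_c2 = √(μ/r₂) = 6003 m/s; transfer-aphelion v_a = √[μ(2/r₂ − 1/a_t)] = 1445 m/s.
Δv₂ = v_c2 − v_a = 4558 m/s.
= 4.558 km/s.

Δv ≈ 4.56 km/s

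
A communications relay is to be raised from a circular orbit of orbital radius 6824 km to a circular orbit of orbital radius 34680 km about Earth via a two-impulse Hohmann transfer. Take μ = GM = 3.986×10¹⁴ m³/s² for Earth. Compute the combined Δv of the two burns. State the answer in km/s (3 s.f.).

Δv_total ≈ 3.68 km/s

r₁ = 6824 km = 6.824×10⁶ m.
r₂ = 34680 km = 3.468×10⁷ m.
Transfer ellipse a_t = (r₁ + r₂)/2 = 2.075×10⁷ m.
At r₁: circular v_c1 = √(μ/r₁) = 7643 m/s; transfer-perigee v_p = √[μ(2/r₁ − 1/a_t)] = 9880 m/s.
Δv₁ = v_p − v_c1 = 2237 m/s.
At r₂: circular v_c2 = √(μ/r₂) = 3390 m/s; transfer-apogee v_a = √[μ(2/r₂ − 1/a_t)] = 1944 m/s.
Δv₂ = v_c2 − v_a = 1446 m/s.
Total Δv = Δv₁ + Δv₂ = 3683 m/s = 3.683 km/s.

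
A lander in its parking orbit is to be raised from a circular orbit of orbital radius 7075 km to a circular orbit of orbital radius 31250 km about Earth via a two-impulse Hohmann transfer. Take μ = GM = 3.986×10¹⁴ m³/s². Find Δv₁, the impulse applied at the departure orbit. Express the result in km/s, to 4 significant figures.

r₁ = 7075 km = 7.075×10⁶ m.
r₂ = 31250 km = 3.125×10⁷ m.
Transfer ellipse a_t = (r₁ + r₂)/2 = 1.916×10⁷ m.
At r₁: circular v_c1 = √(μ/r₁) = 7506 m/s; transfer-perigee v_p = √[μ(2/r₁ − 1/a_t)] = 9585 m/s.
Δv₁ = v_p − v_c1 = 2079 m/s.
= 2.079 km/s.

Δv ≈ 2.079 km/s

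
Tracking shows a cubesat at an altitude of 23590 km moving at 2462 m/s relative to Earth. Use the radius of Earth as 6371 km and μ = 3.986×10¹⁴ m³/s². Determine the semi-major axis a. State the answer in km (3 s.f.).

a ≈ 19400 km

r = 6371 + 23590 = 29961 km = 2.996×10⁷ m.
Specific orbital energy ε = v²/2 − μ/r = (2462)²/2 − 3.986×10¹⁴/2.996×10⁷ = -1.027×10⁷ J/kg.
Since ε = −μ/(2a), a = −μ/(2ε) = 1.940×10⁷ m = 19400 km.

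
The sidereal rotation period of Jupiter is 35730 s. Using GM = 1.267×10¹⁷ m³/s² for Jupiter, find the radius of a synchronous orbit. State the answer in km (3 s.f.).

r_sync ≈ 1.60×10⁵ km

A synchronous orbit has period T, so by Kepler's third law a = (μT²/4π²)^(1/3).
μT²/4π² = 1.267×10¹⁷ × (3.573×10⁴)² / 39.48 = 4.097×10²⁴ m³.
a = 1.600×10⁸ m = 1.6002×10⁵ km.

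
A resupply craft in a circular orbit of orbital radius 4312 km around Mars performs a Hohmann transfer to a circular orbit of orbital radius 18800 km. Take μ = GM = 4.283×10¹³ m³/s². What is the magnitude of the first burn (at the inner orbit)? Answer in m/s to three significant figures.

r₁ = 4312 km = 4.312×10⁶ m.
r₂ = 18800 km = 1.880×10⁷ m.
Transfer ellipse a_t = (r₁ + r₂)/2 = 1.156×10⁷ m.
At r₁: circular v_c1 = √(μ/r₁) = 3152 m/s; transfer-periapsis v_p = √[μ(2/r₁ − 1/a_t)] = 4020 m/s.
Δv₁ = v_p − v_c1 = 868.2 m/s.

Δv ≈ 868 m/s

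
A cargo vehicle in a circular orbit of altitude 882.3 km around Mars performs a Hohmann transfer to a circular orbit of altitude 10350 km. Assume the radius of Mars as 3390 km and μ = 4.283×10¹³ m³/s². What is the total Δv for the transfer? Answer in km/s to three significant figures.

Δv_total ≈ 1.29 km/s

r₁ = 3390 + 882.3 = 4272.3 km = 4.2723×10⁶ m.
r₂ = 3390 + 10350 = 13740 km = 1.3740×10⁷ m.
Transfer ellipse a_t = (r₁ + r₂)/2 = 9.006×10⁶ m.
At r₁: circular v_c1 = √(μ/r₁) = 3166 m/s; transfer-periapsis v_p = √[μ(2/r₁ − 1/a_t)] = 3911 m/s.
Δv₁ = v_p − v_c1 = 744.6 m/s.
At r₂: circular v_c2 = √(μ/r₂) = 1766 m/s; transfer-apoapsis v_a = √[μ(2/r₂ − 1/a_t)] = 1216 m/s.
Δv₂ = v_c2 − v_a = 549.5 m/s.
Total Δv = Δv₁ + Δv₂ = 1294 m/s = 1.294 km/s.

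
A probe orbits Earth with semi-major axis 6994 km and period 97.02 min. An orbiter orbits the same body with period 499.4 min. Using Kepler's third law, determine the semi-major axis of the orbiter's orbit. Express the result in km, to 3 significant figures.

a₂ ≈ 20900 km

Kepler's third law: a³ ∝ T², so a₂ = a₁ (T₂/T₁)^(2/3).
T₂/T₁ = 5.147, (T₂/T₁)^(2/3) = 2.981.
a₂ = 6994 × 2.981 = 20850 km.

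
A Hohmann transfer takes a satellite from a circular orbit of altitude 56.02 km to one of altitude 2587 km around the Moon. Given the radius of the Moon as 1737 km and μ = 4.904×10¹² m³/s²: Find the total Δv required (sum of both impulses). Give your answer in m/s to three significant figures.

r₁ = 1737 + 56.02 = 1793.0 km = 1.7930×10⁶ m.
r₂ = 1737 + 2587 = 4324.0 km = 4.3240×10⁶ m.
Transfer ellipse a_t = (r₁ + r₂)/2 = 3.059×10⁶ m.
At r₁: circular v_c1 = √(μ/r₁) = 1654 m/s; transfer-perilune v_p = √[μ(2/r₁ − 1/a_t)] = 1966 m/s.
Δv₁ = v_p − v_c1 = 312.6 m/s.
At r₂: circular v_c2 = √(μ/r₂) = 1065 m/s; transfer-apolune v_a = √[μ(2/r₂ − 1/a_t)] = 815.4 m/s.
Δv₂ = v_c2 − v_a = 249.6 m/s.
Total Δv = Δv₁ + Δv₂ = 562.2 m/s.

Δv_total ≈ 562 m/s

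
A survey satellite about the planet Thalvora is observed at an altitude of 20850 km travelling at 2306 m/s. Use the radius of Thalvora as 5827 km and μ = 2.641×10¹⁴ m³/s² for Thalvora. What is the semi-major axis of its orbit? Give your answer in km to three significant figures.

a ≈ 18200 km

r = 5827 + 20850 = 26677 km = 2.668×10⁷ m.
Vis-viva rearranged: 1/a = 2/r − v²/μ = 7.497×10⁻⁸ − 2.013×10⁻⁸ = 5.484×10⁻⁸ m⁻¹.
a = 1.824×10⁷ m = 18236 km.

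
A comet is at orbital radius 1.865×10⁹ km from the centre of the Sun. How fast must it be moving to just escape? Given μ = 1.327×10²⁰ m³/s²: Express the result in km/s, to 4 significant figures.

v_esc ≈ 11.93 km/s

r = 1.865×10⁹ km = 1.865×10¹² m.
Escape speed v_esc = √(2μ/r) = √(2 × 1.327×10²⁰ / 1.865×10¹²) = √(1.423×10⁸) = 11930 m/s.
= 11.93 km/s.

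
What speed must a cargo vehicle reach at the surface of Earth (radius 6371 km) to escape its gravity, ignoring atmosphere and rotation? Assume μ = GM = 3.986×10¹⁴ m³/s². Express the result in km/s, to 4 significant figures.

v_esc ≈ 11.19 km/s

r = R = 6.371×10⁶ m.
Escape speed v_esc = √(2μ/r) = √(2 × 3.986×10¹⁴ / 6.371×10⁶) = √(1.251×10⁸) = 11190 m/s.
= 11.19 km/s.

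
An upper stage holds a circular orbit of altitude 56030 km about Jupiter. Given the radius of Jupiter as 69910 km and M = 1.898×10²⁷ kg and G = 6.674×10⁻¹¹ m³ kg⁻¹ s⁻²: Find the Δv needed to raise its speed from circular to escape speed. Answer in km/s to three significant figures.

μ = GM = 6.674×10⁻¹¹ × 1.898×10²⁷ = 1.267×10¹⁷ m³/s².
r = 69910 + 56030 = 125940 km = 1.2594×10⁸ m.
Circular speed v_c = √(μ/r) = 31710 m/s.
Escape speed v_esc = √(2μ/r) = √2 × v_c = 44850 m/s.
Δv = v_esc − v_c = 13140 m/s = 13.14 km/s.

Δv ≈ 13.1 km/s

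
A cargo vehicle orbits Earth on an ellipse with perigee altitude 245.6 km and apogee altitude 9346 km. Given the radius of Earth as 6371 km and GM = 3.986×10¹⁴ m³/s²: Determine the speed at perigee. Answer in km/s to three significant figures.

r_p = 6371 + 245.6 = 6616.6 km = 6.6166×10⁶ m.
r_a = 6371 + 9346 = 15717 km = 1.5717×10⁷ m.
Semi-major axis a = (r_p + r_a)/2 = 11167 km = 1.117×10⁷ m.
Vis-viva: v² = μ(2/r − 1/a) = 3.986×10¹⁴ × (3.023×10⁻⁷ − 8.955×10⁻⁸) = 8.479×10⁷ m²/s².
v = 9208 m/s = 9.208 km/s.

v ≈ 9.21 km/s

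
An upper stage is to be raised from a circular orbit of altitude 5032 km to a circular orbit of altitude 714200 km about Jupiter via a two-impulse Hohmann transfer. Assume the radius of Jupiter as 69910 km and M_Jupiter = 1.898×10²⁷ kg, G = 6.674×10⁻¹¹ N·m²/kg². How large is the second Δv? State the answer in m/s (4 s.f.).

Δv ≈ 7401 m/s

μ = GM = 6.674×10⁻¹¹ × 1.898×10²⁷ = 1.267×10¹⁷ m³/s².
r₁ = 69910 + 5032 = 74942 km = 7.4942×10⁷ m.
r₂ = 69910 + 714200 = 784110 km = 7.8411×10⁸ m.
Transfer ellipse a_t = (r₁ + r₂)/2 = 4.295×10⁸ m.
At r₁: circular v_c1 = √(μ/r₁) = 41110 m/s; transfer-perijove v_p = √[μ(2/r₁ − 1/a_t)] = 55550 m/s.
At r₂: circular v_c2 = √(μ/r₂) = 12710 m/s; transfer-apojove v_a = √[μ(2/r₂ − 1/a_t)] = 5309 m/s.
Δv₂ = v_c2 − v_a = 7401 m/s.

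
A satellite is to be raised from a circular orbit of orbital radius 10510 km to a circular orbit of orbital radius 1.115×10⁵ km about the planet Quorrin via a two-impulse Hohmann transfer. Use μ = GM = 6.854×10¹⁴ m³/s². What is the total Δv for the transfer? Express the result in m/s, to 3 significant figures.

Δv_total ≈ 4290 m/s

r₁ = 10510 km = 1.051×10⁷ m.
r₂ = 1.115×10⁵ km = 1.115×10⁸ m.
Transfer ellipse a_t = (r₁ + r₂)/2 = 6.100×10⁷ m.
At r₁: circular v_c1 = √(μ/r₁) = 8076 m/s; transfer-periapsis v_p = √[μ(2/r₁ − 1/a_t)] = 10920 m/s.
Δv₁ = v_p − v_c1 = 2842 m/s.
At r₂: circular v_c2 = √(μ/r₂) = 2479 m/s; transfer-apoapsis v_a = √[μ(2/r₂ − 1/a_t)] = 1029 m/s.
Δv₂ = v_c2 − v_a = 1450 m/s.
Total Δv = Δv₁ + Δv₂ = 4292 m/s.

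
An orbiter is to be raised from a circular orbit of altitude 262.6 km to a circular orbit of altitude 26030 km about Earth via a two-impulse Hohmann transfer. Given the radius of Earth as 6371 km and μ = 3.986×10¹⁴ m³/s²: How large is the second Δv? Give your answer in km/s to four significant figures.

r₁ = 6371 + 262.6 = 6633.6 km = 6.6336×10⁶ m.
r₂ = 6371 + 26030 = 32401 km = 3.2401×10⁷ m.
Transfer ellipse a_t = (r₁ + r₂)/2 = 1.952×10⁷ m.
At r₁: circular v_c1 = √(μ/r₁) = 7752 m/s; transfer-perigee v_p = √[μ(2/r₁ − 1/a_t)] = 9988 m/s.
At r₂: circular v_c2 = √(μ/r₂) = 3507 m/s; transfer-apogee v_a = √[μ(2/r₂ − 1/a_t)] = 2045 m/s.
Δv₂ = v_c2 − v_a = 1463 m/s.
= 1.463 km/s.

Δv ≈ 1.463 km/s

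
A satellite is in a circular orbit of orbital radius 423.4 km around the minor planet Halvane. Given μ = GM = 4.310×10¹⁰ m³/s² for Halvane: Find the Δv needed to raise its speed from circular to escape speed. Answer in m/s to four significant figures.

r = 423.4 km = 4.234×10⁵ m.
Circular speed v_c = √(μ/r) = 319.1 m/s.
Escape speed v_esc = √(2μ/r) = √2 × v_c = 451.2 m/s.
Δv = v_esc − v_c = 132.2 m/s.

Δv ≈ 132.2 m/s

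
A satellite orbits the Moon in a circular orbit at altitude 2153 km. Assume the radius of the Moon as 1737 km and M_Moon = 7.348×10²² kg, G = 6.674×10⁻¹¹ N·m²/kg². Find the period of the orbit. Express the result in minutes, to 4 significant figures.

T ≈ 362.8 minutes

μ = GM = 6.674×10⁻¹¹ × 7.348×10²² = 4.904×10¹² m³/s².
r = 1737 + 2153 = 3890.0 km = 3.8900×10⁶ m.
Kepler's third law: T = 2π√(r³/μ) = 2π√((3.890×10⁶)³ / 4.904×10¹²).
r³/μ = 1.200×10⁷ s², so T = 2π × 3.465×10³ = 2.177×10⁴ s.
Converting: 2.177×10⁴ s ÷ 60.00 = 362.8 minutes.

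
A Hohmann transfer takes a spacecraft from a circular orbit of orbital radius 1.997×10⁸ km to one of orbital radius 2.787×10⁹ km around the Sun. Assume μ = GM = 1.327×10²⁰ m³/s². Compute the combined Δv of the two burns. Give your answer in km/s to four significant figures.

r₁ = 1.997×10⁸ km = 1.997×10¹¹ m.
r₂ = 2.787×10⁹ km = 2.787×10¹² m.
Transfer ellipse a_t = (r₁ + r₂)/2 = 1.493×10¹² m.
At r₁: circular v_c1 = √(μ/r₁) = 25780 m/s; transfer-perihelion v_p = √[μ(2/r₁ − 1/a_t)] = 35220 m/s.
Δv₁ = v_p − v_c1 = 9438 m/s.
At r₂: circular v_c2 = √(μ/r₂) = 6900 m/s; transfer-aphelion v_a = √[μ(2/r₂ − 1/a_t)] = 2523 m/s.
Δv₂ = v_c2 − v_a = 4377 m/s.
Total Δv = Δv₁ + Δv₂ = 13810 m/s = 13.81 km/s.

Δv_total ≈ 13.81 km/s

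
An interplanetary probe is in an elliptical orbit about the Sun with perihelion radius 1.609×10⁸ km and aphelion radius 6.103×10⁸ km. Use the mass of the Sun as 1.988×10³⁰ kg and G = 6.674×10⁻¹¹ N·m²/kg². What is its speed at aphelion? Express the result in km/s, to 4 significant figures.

μ = GM = 6.674×10⁻¹¹ × 1.988×10³⁰ = 1.327×10²⁰ m³/s².
Semi-major axis a = (r_p + r_a)/2 = 3.8560×10⁸ km = 3.856×10¹¹ m.
Vis-viva: v² = μ(2/r − 1/a) = 1.327×10²⁰ × (3.277×10⁻¹² − 2.593×10⁻¹²) = 9.071×10⁷ m²/s².
v = 9524 m/s = 9.524 km/s.

v ≈ 9.524 km/s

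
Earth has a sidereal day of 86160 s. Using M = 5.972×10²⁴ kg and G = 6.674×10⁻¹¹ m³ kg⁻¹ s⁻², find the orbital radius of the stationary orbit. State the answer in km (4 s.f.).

μ = GM = 6.674×10⁻¹¹ × 5.972×10²⁴ = 3.986×10¹⁴ m³/s².
A synchronous orbit has period T, so by Kepler's third law a = (μT²/4π²)^(1/3).
μT²/4π² = 3.986×10¹⁴ × (8.616×10⁴)² / 39.48 = 7.495×10²² m³.
a = 4.216×10⁷ m = 42162 km.

r_sync ≈ 42160 km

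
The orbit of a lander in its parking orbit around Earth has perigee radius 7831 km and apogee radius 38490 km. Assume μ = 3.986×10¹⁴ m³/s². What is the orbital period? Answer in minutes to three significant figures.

Semi-major axis a = (r_p + r_a)/2 = (7831.0 + 38490)/2 = 23160 km = 2.316×10⁷ m.
By Kepler's third law T = 2π√(a³/μ) = 2π × 5.583×10³ = 3.508×10⁴ s.
= 584.6 minutes.

T ≈ 585 minutes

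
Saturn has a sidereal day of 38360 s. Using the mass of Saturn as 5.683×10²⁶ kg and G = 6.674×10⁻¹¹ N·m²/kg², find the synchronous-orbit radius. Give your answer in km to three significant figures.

r_sync ≈ 1.12×10⁵ km

μ = GM = 6.674×10⁻¹¹ × 5.683×10²⁶ = 3.793×10¹⁶ m³/s².
A synchronous orbit has period T, so by Kepler's third law a = (μT²/4π²)^(1/3).
μT²/4π² = 3.793×10¹⁶ × (3.836×10⁴)² / 39.48 = 1.414×10²⁴ m³.
a = 1.122×10⁸ m = 1.1223×10⁵ km.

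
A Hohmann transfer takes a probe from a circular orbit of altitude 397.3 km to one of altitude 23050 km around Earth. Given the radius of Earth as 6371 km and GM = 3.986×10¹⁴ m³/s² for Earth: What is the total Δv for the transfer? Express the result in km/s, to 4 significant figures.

r₁ = 6371 + 397.3 = 6768.3 km = 6.7683×10⁶ m.
r₂ = 6371 + 23050 = 29421 km = 2.9421×10⁷ m.
Transfer ellipse a_t = (r₁ + r₂)/2 = 1.809×10⁷ m.
At r₁: circular v_c1 = √(μ/r₁) = 7674 m/s; transfer-perigee v_p = √[μ(2/r₁ − 1/a_t)] = 9785 m/s.
Δv₁ = v_p − v_c1 = 2111 m/s.
At r₂: circular v_c2 = √(μ/r₂) = 3681 m/s; transfer-apogee v_a = √[μ(2/r₂ − 1/a_t)] = 2251 m/s.
Δv₂ = v_c2 − v_a = 1430 m/s.
Total Δv = Δv₁ + Δv₂ = 3541 m/s = 3.541 km/s.

Δv_total ≈ 3.541 km/s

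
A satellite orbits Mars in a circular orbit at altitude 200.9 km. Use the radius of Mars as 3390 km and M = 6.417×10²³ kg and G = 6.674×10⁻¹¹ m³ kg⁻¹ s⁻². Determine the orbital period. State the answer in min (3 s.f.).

μ = GM = 6.674×10⁻¹¹ × 6.417×10²³ = 4.283×10¹³ m³/s².
r = 3390 + 200.9 = 3590.9 km = 3.5909×10⁶ m.
Kepler's third law: T = 2π√(r³/μ) = 2π√((3.591×10⁶)³ / 4.283×10¹³).
r³/μ = 1.081×10⁶ s², so T = 2π × 1.040×10³ = 6.533×10³ s.
Converting: 6.533×10³ s ÷ 60.00 = 108.9 min.

T ≈ 109 min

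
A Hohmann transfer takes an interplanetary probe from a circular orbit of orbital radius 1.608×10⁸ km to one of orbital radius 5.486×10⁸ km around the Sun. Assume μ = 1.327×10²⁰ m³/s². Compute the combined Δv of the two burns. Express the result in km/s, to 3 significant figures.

Δv_total ≈ 12.1 km/s

r₁ = 1.608×10⁸ km = 1.608×10¹¹ m.
r₂ = 5.486×10⁸ km = 5.486×10¹¹ m.
Transfer ellipse a_t = (r₁ + r₂)/2 = 3.547×10¹¹ m.
At r₁: circular v_c1 = √(μ/r₁) = 28730 m/s; transfer-perihelion v_p = √[μ(2/r₁ − 1/a_t)] = 35730 m/s.
Δv₁ = v_p − v_c1 = 6999 m/s.
At r₂: circular v_c2 = √(μ/r₂) = 15550 m/s; transfer-aphelion v_a = √[μ(2/r₂ − 1/a_t)] = 10470 m/s.
Δv₂ = v_c2 − v_a = 5081 m/s.
Total Δv = Δv₁ + Δv₂ = 12080 m/s = 12.08 km/s.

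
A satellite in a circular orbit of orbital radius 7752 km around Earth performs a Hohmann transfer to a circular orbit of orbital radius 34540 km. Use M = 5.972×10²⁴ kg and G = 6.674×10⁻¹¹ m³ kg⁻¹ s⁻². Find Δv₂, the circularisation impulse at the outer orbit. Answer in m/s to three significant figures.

Δv ≈ 1340 m/s

μ = GM = 6.674×10⁻¹¹ × 5.972×10²⁴ = 3.986×10¹⁴ m³/s².
r₁ = 7752 km = 7.752×10⁶ m.
r₂ = 34540 km = 3.454×10⁷ m.
Transfer ellipse a_t = (r₁ + r₂)/2 = 2.115×10⁷ m.
At r₁: circular v_c1 = √(μ/r₁) = 7170 m/s; transfer-perigee v_p = √[μ(2/r₁ − 1/a_t)] = 9164 m/s.
At r₂: circular v_c2 = √(μ/r₂) = 3397 m/s; transfer-apogee v_a = √[μ(2/r₂ − 1/a_t)] = 2057 m/s.
Δv₂ = v_c2 − v_a = 1340 m/s.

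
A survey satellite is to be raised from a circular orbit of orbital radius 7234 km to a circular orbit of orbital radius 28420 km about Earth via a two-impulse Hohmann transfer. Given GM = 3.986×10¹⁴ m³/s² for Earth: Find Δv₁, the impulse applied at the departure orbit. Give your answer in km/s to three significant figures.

r₁ = 7234 km = 7.234×10⁶ m.
r₂ = 28420 km = 2.842×10⁷ m.
Transfer ellipse a_t = (r₁ + r₂)/2 = 1.783×10⁷ m.
At r₁: circular v_c1 = √(μ/r₁) = 7423 m/s; transfer-perigee v_p = √[μ(2/r₁ − 1/a_t)] = 9372 m/s.
Δv₁ = v_p − v_c1 = 1949 m/s.
= 1.949 km/s.

Δv ≈ 1.95 km/s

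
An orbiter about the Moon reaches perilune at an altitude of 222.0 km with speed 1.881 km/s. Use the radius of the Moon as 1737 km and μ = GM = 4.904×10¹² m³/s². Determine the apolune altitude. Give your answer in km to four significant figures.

apolune altitude ≈ 2983 km

r_p = 1737 + 222.0 = 1959.0 km = 1.959×10⁶ m.
Specific energy ε = v²/2 − μ/r = -7.342×10⁵ J/kg, so a = −μ/(2ε) = 3.340×10⁶ m.
The apsides satisfy r_p + r_a = 2a, so the apolune radius is 2a − r_p = 4.720×10⁶ m = 4720.0 km.
Apolune altitude = 4720.0 − 1737 = 2983.0 km.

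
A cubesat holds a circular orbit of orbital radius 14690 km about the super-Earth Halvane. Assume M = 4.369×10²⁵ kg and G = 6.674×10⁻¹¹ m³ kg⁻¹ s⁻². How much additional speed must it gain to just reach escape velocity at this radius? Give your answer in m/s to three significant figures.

Δv ≈ 5840 m/s

μ = GM = 6.674×10⁻¹¹ × 4.369×10²⁵ = 2.916×10¹⁵ m³/s².
r = 14690 km = 1.469×10⁷ m.
Circular speed v_c = √(μ/r) = 14090 m/s.
Escape speed v_esc = √(2μ/r) = √2 × v_c = 19920 m/s.
Δv = v_esc − v_c = 5836 m/s.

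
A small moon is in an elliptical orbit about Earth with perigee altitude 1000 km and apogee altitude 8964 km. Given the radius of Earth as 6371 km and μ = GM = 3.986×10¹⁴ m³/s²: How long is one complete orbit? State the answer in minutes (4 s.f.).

T ≈ 200.6 minutes

r_p = 6371 + 1000 = 7371.0 km = 7.3710×10⁶ m.
r_a = 6371 + 8964 = 15335 km = 1.5335×10⁷ m.
Semi-major axis a = (r_p + r_a)/2 = (7371.0 + 15335)/2 = 11353 km = 1.135×10⁷ m.
By Kepler's third law T = 2π√(a³/μ) = 2π × 1.916×10³ = 1.204×10⁴ s.
= 200.6 minutes.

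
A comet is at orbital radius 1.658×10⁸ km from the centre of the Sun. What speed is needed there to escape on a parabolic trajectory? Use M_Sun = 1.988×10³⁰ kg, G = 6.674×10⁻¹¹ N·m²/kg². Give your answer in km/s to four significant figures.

μ = GM = 6.674×10⁻¹¹ × 1.988×10³⁰ = 1.327×10²⁰ m³/s².
r = 1.658×10⁸ km = 1.658×10¹¹ m.
Escape speed v_esc = √(2μ/r) = √(2 × 1.327×10²⁰ / 1.658×10¹¹) = √(1.600×10⁹) = 40010 m/s.
= 40.01 km/s.

v_esc ≈ 40.01 km/s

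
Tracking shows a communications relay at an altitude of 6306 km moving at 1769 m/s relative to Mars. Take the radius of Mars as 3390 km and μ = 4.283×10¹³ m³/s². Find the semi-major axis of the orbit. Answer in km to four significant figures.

a ≈ 7507 km

r = 3390 + 6306 = 9696.0 km = 9.696×10⁶ m.
Vis-viva rearranged: 1/a = 2/r − v²/μ = 2.063×10⁻⁷ − 7.306×10⁻⁸ = 1.332×10⁻⁷ m⁻¹.
a = 7.507×10⁶ m = 7507.2 km.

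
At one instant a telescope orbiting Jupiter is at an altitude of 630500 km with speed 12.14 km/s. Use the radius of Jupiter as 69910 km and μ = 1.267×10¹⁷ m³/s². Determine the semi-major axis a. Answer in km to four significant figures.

a ≈ 5.909×10⁵ km

r = 69910 + 630500 = 7.0041×10⁵ km = 7.004×10⁸ m.
Specific orbital energy ε = v²/2 − μ/r = (12140)²/2 − 1.267×10¹⁷/7.004×10⁸ = -1.072×10⁸ J/kg.
Since ε = −μ/(2a), a = −μ/(2ε) = 5.909×10⁸ m = 5.9093×10⁵ km.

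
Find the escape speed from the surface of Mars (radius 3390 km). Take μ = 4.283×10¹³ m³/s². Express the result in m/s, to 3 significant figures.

r = R = 3.390×10⁶ m.
Escape speed v_esc = √(2μ/r) = √(2 × 4.283×10¹³ / 3.390×10⁶) = √(2.527×10⁷) = 5027 m/s.

v_esc ≈ 5030 m/s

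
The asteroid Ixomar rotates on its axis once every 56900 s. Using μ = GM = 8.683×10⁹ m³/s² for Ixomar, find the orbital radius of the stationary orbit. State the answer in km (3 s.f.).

r_sync ≈ 893 km

A synchronous orbit has period T, so by Kepler's third law a = (μT²/4π²)^(1/3).
μT²/4π² = 8.683×10⁹ × (5.690×10⁴)² / 39.48 = 7.121×10¹⁷ m³.
a = 8.930×10⁵ m = 892.99 km.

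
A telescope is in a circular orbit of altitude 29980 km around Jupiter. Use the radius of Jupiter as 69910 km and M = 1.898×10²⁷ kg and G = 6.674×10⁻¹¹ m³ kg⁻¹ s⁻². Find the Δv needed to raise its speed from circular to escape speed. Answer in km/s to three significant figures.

μ = GM = 6.674×10⁻¹¹ × 1.898×10²⁷ = 1.267×10¹⁷ m³/s².
r = 69910 + 29980 = 99890 km = 9.9890×10⁷ m.
Circular speed v_c = √(μ/r) = 35610 m/s.
Escape speed v_esc = √(2μ/r) = √2 × v_c = 50360 m/s.
Δv = v_esc − v_c = 14750 m/s = 14.75 km/s.

Δv ≈ 14.8 km/s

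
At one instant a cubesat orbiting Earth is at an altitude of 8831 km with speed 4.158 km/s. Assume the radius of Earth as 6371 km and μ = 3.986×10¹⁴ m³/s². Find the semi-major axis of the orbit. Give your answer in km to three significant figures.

a ≈ 11300 km

r = 6371 + 8831 = 15202 km = 1.520×10⁷ m.
Vis-viva rearranged: 1/a = 2/r − v²/μ = 1.316×10⁻⁷ − 4.337×10⁻⁸ = 8.819×10⁻⁸ m⁻¹.
a = 1.134×10⁷ m = 11339 km.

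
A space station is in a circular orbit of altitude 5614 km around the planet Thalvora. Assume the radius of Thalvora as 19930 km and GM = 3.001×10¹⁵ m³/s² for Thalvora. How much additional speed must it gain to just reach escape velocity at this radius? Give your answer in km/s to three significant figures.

r = 19930 + 5614 = 25544 km = 2.5544×10⁷ m.
Circular speed v_c = √(μ/r) = 10840 m/s.
Escape speed v_esc = √(2μ/r) = √2 × v_c = 15330 m/s.
Δv = v_esc − v_c = 4490 m/s = 4.490 km/s.

Δv ≈ 4.49 km/s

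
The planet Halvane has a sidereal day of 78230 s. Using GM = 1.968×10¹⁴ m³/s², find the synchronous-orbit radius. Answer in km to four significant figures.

r_sync ≈ 31250 km

A synchronous orbit has period T, so by Kepler's third law a = (μT²/4π²)^(1/3).
μT²/4π² = 1.968×10¹⁴ × (7.823×10⁴)² / 39.48 = 3.051×10²² m³.
a = 3.125×10⁷ m = 31247 km.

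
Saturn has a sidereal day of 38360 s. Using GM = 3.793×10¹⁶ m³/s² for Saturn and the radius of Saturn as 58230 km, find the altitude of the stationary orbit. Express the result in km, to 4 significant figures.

A synchronous orbit has period T, so by Kepler's third law a = (μT²/4π²)^(1/3).
μT²/4π² = 3.793×10¹⁶ × (3.836×10⁴)² / 39.48 = 1.414×10²⁴ m³.
a = 1.122×10⁸ m = 1.1223×10⁵ km.
Altitude h = a − R = 1.1223×10⁵ − 58230 = 54005 km.

h_sync ≈ 54000 km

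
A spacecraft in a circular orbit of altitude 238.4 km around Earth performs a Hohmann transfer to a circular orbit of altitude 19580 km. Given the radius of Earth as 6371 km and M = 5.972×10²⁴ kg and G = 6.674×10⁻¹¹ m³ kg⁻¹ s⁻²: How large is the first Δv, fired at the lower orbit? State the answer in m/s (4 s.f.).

μ = GM = 6.674×10⁻¹¹ × 5.972×10²⁴ = 3.986×10¹⁴ m³/s².
r₁ = 6371 + 238.4 = 6609.4 km = 6.6094×10⁶ m.
r₂ = 6371 + 19580 = 25951 km = 2.5951×10⁷ m.
Transfer ellipse a_t = (r₁ + r₂)/2 = 1.628×10⁷ m.
At r₁: circular v_c1 = √(μ/r₁) = 7766 m/s; transfer-perigee v_p = √[μ(2/r₁ − 1/a_t)] = 9804 m/s.
Δv₁ = v_p − v_c1 = 2039 m/s.

Δv ≈ 2039 m/s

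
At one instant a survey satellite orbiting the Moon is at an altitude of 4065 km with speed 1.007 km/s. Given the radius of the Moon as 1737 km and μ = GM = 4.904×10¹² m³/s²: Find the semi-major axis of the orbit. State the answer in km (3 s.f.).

r = 1737 + 4065 = 5802.0 km = 5.802×10⁶ m.
Specific orbital energy ε = v²/2 − μ/r = (1007)²/2 − 4.904×10¹²/5.802×10⁶ = -3.382×10⁵ J/kg.
Since ε = −μ/(2a), a = −μ/(2ε) = 7.250×10⁶ m = 7250.1 km.

a ≈ 7250 km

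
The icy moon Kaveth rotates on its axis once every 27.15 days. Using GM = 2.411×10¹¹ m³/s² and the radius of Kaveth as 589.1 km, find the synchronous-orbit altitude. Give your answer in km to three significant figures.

T = 27.15 days = 2.346×10⁶ s.
A synchronous orbit has period T, so by Kepler's third law a = (μT²/4π²)^(1/3).
μT²/4π² = 2.411×10¹¹ × (2.346×10⁶)² / 39.48 = 3.361×10²² m³.
a = 3.227×10⁷ m = 32270 km.
Altitude h = a − R = 32270 − 589.1 = 31681 km.

h_sync ≈ 31700 km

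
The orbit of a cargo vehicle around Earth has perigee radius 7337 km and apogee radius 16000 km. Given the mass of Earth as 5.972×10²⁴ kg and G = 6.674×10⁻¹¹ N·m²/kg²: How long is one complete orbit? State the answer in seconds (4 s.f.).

T ≈ 12540 seconds

μ = GM = 6.674×10⁻¹¹ × 5.972×10²⁴ = 3.986×10¹⁴ m³/s².
Semi-major axis a = (r_p + r_a)/2 = (7337.0 + 16000)/2 = 11668 km = 1.167×10⁷ m.
By Kepler's third law T = 2π√(a³/μ) = 2π × 1.997×10³ = 1.254×10⁴ s.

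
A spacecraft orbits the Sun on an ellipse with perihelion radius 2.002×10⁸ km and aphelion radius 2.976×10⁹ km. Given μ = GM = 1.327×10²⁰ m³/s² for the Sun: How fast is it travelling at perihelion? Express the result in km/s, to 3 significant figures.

v ≈ 35.2 km/s

Semi-major axis a = (r_p + r_a)/2 = 1.5881×10⁹ km = 1.588×10¹² m.
Vis-viva: v² = μ(2/r − 1/a) = 1.327×10²⁰ × (9.990×10⁻¹² − 6.297×10⁻¹³) = 1.242×10⁹ m²/s².
v = 35240 m/s = 35.24 km/s.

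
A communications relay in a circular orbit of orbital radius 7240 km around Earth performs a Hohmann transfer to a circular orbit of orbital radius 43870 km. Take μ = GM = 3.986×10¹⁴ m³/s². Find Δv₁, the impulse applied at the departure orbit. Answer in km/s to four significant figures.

r₁ = 7240 km = 7.240×10⁶ m.
r₂ = 43870 km = 4.387×10⁷ m.
Transfer ellipse a_t = (r₁ + r₂)/2 = 2.556×10⁷ m.
At r₁: circular v_c1 = √(μ/r₁) = 7420 m/s; transfer-perigee v_p = √[μ(2/r₁ − 1/a_t)] = 9722 m/s.
Δv₁ = v_p − v_c1 = 2302 m/s.
= 2.302 km/s.

Δv ≈ 2.302 km/s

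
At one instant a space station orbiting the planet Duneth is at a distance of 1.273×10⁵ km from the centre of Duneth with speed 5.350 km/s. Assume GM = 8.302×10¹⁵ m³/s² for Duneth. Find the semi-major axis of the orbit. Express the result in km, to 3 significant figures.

a ≈ 81500 km

r = 1.273×10⁸ m.
Specific orbital energy ε = v²/2 − μ/r = (5350)²/2 − 8.302×10¹⁵/1.273×10⁸ = -5.090×10⁷ J/kg.
Since ε = −μ/(2a), a = −μ/(2ε) = 8.154×10⁷ m = 81544 km.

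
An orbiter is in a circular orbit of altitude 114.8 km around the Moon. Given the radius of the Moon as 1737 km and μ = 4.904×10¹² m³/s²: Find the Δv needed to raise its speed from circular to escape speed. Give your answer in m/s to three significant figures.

r = 1737 + 114.8 = 1851.8 km = 1.8518×10⁶ m.
Circular speed v_c = √(μ/r) = 1627 m/s.
Escape speed v_esc = √(2μ/r) = √2 × v_c = 2301 m/s.
Δv = v_esc − v_c = 674.1 m/s.

Δv ≈ 674 m/s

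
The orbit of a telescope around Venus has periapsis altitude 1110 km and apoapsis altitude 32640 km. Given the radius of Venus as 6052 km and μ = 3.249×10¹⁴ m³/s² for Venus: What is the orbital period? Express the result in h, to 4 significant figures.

r_p = 6052 + 1110 = 7162.0 km = 7.1620×10⁶ m.
r_a = 6052 + 32640 = 38692 km = 3.8692×10⁷ m.
Semi-major axis a = (r_p + r_a)/2 = (7162.0 + 38692)/2 = 22927 km = 2.293×10⁷ m.
By Kepler's third law T = 2π√(a³/μ) = 2π × 6.090×10³ = 3.827×10⁴ s.
= 10.63 h.

T ≈ 10.63 h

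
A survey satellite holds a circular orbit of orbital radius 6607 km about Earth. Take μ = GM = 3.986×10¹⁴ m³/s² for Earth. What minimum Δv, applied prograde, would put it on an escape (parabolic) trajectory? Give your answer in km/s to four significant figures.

Δv ≈ 3.217 km/s

r = 6607 km = 6.607×10⁶ m.
Circular speed v_c = √(μ/r) = 7767 m/s.
Escape speed v_esc = √(2μ/r) = √2 × v_c = 10980 m/s.
Δv = v_esc − v_c = 3217 m/s = 3.217 km/s.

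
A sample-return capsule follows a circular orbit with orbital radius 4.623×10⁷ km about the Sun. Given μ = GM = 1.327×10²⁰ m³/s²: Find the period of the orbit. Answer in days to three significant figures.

r = 4.623×10⁷ km = 4.623×10¹⁰ m.
Kepler's third law: T = 2π√(r³/μ) = 2π√((4.623×10¹⁰)³ / 1.327×10²⁰).
r³/μ = 7.446×10¹¹ s², so T = 2π × 8.629×10⁵ = 5.422×10⁶ s.
Converting: 5.422×10⁶ s ÷ 86400 = 62.75 days.

T ≈ 62.8 days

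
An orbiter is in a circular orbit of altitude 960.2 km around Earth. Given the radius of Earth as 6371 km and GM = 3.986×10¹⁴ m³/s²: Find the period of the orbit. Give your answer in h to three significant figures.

r = 6371 + 960.2 = 7331.2 km = 7.3312×10⁶ m.
Kepler's third law: T = 2π√(r³/μ) = 2π√((7.331×10⁶)³ / 3.986×10¹⁴).
r³/μ = 9.885×10⁵ s², so T = 2π × 9.942×10² = 6.247×10³ s.
Converting: 6.247×10³ s ÷ 3600 = 1.735 h.

T ≈ 1.74 h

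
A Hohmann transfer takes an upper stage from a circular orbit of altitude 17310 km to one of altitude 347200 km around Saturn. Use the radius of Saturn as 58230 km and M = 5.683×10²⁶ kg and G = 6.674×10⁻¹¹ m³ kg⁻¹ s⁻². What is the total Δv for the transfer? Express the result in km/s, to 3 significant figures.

μ = GM = 6.674×10⁻¹¹ × 5.683×10²⁶ = 3.793×10¹⁶ m³/s².
r₁ = 58230 + 17310 = 75540 km = 7.5540×10⁷ m.
r₂ = 58230 + 347200 = 405430 km = 4.0543×10⁸ m.
Transfer ellipse a_t = (r₁ + r₂)/2 = 2.405×10⁸ m.
At r₁: circular v_c1 = √(μ/r₁) = 22410 m/s; transfer-perikrone v_p = √[μ(2/r₁ − 1/a_t)] = 29090 m/s.
Δv₁ = v_p − v_c1 = 6687 m/s.
At r₂: circular v_c2 = √(μ/r₂) = 9672 m/s; transfer-apokrone v_a = √[μ(2/r₂ − 1/a_t)] = 5421 m/s.
Δv₂ = v_c2 − v_a = 4251 m/s.
Total Δv = Δv₁ + Δv₂ = 10940 m/s = 10.94 km/s.

Δv_total ≈ 10.9 km/s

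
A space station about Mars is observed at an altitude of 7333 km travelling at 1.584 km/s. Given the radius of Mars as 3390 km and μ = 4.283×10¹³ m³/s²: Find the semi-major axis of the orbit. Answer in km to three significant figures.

a ≈ 7820 km

r = 3390 + 7333 = 10723 km = 1.072×10⁷ m.
Vis-viva rearranged: 1/a = 2/r − v²/μ = 1.865×10⁻⁷ − 5.858×10⁻⁸ = 1.279×10⁻⁷ m⁻¹.
a = 7.817×10⁶ m = 7816.6 km.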